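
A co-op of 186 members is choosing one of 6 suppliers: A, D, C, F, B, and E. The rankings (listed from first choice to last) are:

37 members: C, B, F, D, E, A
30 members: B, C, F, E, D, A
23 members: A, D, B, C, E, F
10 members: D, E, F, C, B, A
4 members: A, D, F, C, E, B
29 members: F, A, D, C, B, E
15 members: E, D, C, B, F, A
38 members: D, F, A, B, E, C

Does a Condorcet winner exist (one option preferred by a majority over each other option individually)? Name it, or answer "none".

none

Checking pairwise contests:
D beats A 130–56.
F beats D 96–90.
A beats C 94–92.
C beats F 105–81.
A beats B 94–92.
A beats E 94–92.
Every option loses at least one head-to-head, so there is no Condorcet winner.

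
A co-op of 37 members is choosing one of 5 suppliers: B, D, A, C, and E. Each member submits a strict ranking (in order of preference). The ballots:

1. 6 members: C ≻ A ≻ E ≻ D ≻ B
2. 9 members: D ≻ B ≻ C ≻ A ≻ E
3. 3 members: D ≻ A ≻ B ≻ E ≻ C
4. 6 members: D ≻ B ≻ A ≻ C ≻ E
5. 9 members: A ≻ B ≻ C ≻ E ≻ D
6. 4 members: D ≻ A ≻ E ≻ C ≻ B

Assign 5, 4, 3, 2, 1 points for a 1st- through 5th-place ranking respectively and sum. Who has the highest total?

B: 6·1 + 9·4 + 3·3 + 6·4 + 9·4 + 4·1 = 115
D: 6·2 + 9·5 + 3·5 + 6·5 + 9·1 + 4·5 = 131
A: 6·4 + 9·2 + 3·4 + 6·3 + 9·5 + 4·4 = 133
C: 6·5 + 9·3 + 3·1 + 6·2 + 9·3 + 4·2 = 107
E: 6·3 + 9·1 + 3·2 + 6·1 + 9·2 + 4·3 = 69
A has the highest Borda score (133).

A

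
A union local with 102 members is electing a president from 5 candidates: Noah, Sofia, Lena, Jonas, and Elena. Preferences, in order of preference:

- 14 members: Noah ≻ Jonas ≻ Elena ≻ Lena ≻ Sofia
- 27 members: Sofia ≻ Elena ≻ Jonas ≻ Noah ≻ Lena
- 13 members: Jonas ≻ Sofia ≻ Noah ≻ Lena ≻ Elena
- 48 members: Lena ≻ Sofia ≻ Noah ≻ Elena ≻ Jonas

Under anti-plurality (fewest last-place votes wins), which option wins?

Noah

Last-place votes: Noah 0, Sofia 14, Lena 27, Jonas 48, Elena 13.
Noah is ranked last by the fewest voters, so Noah wins.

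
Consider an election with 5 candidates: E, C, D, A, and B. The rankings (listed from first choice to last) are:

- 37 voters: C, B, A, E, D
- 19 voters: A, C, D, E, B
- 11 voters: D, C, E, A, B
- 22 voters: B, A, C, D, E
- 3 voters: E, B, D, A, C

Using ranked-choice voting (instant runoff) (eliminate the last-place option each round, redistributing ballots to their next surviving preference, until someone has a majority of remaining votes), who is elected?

C

Round 1: E 3, C 37, D 11, A 19, B 22. Eliminate E.
Round 2: C 37, D 11, A 19, B 25. Eliminate D.
Round 3: C 48, A 19, B 25. C has a majority.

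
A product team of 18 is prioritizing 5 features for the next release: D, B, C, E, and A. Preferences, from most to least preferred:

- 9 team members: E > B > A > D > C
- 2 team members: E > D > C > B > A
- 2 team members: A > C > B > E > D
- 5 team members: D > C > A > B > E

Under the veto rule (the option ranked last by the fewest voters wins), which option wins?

Last-place votes: D 2, B 0, C 9, E 5, A 2.
B is ranked last by the fewest voters, so B wins.

B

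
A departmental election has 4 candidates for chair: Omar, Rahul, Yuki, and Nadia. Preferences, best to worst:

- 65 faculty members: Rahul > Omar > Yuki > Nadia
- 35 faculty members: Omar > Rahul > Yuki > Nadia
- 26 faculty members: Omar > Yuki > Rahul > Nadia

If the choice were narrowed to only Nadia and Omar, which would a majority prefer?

Voters preferring Nadia to Omar: 0; preferring Omar to Nadia: 126.
Omar wins the head-to-head.

Omar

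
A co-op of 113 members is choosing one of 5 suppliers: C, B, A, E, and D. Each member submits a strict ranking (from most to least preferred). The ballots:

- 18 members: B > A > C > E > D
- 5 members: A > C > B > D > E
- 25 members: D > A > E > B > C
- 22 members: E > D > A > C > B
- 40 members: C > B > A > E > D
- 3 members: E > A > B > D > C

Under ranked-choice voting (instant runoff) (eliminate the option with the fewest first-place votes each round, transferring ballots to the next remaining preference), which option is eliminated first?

A

Round 1: C 40, B 18, A 5, E 25, D 25. Eliminate A.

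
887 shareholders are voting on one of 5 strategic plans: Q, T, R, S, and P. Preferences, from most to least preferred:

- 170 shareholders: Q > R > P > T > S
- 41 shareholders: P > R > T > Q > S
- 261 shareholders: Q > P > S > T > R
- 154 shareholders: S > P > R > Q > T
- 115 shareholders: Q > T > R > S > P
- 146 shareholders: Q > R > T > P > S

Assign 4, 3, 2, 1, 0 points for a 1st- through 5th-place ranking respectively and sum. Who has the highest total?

Q: 170·4 + 41·1 + 261·4 + 154·1 + 115·4 + 146·4 = 2963
T: 170·1 + 41·2 + 261·1 + 154·0 + 115·3 + 146·2 = 1150
R: 170·3 + 41·3 + 261·0 + 154·2 + 115·2 + 146·3 = 1609
S: 170·0 + 41·0 + 261·2 + 154·4 + 115·1 + 146·0 = 1253
P: 170·2 + 41·4 + 261·3 + 154·3 + 115·0 + 146·1 = 1895
Q has the highest Borda score (2963).

Q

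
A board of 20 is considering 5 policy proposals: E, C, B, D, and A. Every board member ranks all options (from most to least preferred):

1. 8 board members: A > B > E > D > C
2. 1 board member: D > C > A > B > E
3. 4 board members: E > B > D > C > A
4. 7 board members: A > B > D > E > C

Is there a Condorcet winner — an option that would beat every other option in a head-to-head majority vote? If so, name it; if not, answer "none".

A

A vs E: 16–4 for A.
A vs C: 15–5 for A.
A vs B: 16–4 for A.
A vs D: 15–5 for A.
A beats every other option head-to-head.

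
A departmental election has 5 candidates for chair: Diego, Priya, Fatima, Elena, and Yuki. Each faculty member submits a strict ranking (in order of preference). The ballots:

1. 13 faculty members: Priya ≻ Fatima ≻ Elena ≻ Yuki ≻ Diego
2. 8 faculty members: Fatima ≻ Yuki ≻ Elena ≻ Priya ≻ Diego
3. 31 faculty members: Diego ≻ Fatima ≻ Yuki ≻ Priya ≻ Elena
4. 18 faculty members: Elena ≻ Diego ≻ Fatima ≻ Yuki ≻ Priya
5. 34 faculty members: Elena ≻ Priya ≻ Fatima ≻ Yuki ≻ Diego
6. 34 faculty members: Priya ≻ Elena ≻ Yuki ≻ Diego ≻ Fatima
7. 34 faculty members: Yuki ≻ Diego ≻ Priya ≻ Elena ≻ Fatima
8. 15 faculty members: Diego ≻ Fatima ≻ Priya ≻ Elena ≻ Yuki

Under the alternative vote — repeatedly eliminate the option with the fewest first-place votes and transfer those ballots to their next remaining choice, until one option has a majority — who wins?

Round 1: Diego 46, Priya 47, Fatima 8, Elena 52, Yuki 34. Eliminate Fatima.
Round 2: Diego 46, Priya 47, Elena 52, Yuki 42. Eliminate Yuki.
Round 3: Diego 80, Priya 47, Elena 60. Eliminate Priya.
Round 4: Diego 80, Elena 107. Elena has a majority.

Elena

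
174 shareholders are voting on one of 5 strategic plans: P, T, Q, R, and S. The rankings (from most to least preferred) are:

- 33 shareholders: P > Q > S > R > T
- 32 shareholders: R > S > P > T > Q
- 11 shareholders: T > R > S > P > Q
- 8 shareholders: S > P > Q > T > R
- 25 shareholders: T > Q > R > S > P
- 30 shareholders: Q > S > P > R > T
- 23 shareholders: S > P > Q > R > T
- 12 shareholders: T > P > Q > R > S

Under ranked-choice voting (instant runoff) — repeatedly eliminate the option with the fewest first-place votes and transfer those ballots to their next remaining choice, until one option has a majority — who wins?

Round 1: P 33, T 48, Q 30, R 32, S 31. Eliminate Q.
Round 2: P 33, T 48, R 32, S 61. Eliminate R.
Round 3: P 33, T 48, S 93. S has a majority.

S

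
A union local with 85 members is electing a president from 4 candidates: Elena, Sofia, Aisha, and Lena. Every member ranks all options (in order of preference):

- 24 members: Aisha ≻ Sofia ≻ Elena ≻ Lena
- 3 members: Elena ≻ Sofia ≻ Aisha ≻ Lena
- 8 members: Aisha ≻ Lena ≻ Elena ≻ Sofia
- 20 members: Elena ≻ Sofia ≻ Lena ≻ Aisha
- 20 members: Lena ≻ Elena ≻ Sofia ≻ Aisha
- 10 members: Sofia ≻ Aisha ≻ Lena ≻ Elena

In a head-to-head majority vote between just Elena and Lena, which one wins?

Elena

Voters preferring Elena to Lena: 47; preferring Lena to Elena: 38.
Elena wins the head-to-head.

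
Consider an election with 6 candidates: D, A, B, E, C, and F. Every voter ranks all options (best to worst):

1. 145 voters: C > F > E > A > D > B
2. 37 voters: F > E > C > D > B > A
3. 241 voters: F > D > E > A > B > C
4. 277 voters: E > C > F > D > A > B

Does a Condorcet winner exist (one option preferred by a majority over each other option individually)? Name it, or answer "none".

none

Checking pairwise contests:
E beats D 459–241.
D beats A 555–145.
D beats B 700–0.
F beats E 423–277.
E beats C 555–145.
C beats F 422–278.
Every option loses at least one head-to-head, so there is no Condorcet winner.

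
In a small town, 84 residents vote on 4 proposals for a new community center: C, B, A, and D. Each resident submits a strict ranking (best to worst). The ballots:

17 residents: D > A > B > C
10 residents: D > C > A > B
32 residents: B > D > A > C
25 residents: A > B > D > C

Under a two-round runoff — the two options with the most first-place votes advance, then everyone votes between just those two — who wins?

B

Round 1 first-place votes: C 0, B 32, A 25, D 27.
B and D advance.
Runoff: B is preferred to D by 57 voters; D by 27.
B wins the runoff.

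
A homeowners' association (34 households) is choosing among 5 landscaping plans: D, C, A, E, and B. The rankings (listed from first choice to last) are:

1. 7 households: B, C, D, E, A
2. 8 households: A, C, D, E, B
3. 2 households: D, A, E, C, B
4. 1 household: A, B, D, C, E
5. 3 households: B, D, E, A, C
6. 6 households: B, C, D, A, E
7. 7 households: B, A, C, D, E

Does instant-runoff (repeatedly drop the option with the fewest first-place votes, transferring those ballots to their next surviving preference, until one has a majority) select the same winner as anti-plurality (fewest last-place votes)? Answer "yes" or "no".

no

Instant-runoff — R1 D 2, C 0, A 9, E 0, B 23 (B winner). Winner: B.
Anti-plurality — last-place votes: D 0, C 3, A 7, E 14, B 10. Winner: D.
The two methods disagree.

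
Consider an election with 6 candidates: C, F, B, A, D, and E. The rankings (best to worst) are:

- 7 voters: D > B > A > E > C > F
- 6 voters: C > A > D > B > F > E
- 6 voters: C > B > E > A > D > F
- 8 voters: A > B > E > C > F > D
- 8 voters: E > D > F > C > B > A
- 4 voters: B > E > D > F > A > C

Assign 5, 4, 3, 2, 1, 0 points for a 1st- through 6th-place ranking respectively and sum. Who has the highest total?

C: 7·1 + 6·5 + 6·5 + 8·2 + 8·2 + 4·0 = 99
F: 7·0 + 6·1 + 6·0 + 8·1 + 8·3 + 4·2 = 46
B: 7·4 + 6·2 + 6·4 + 8·4 + 8·1 + 4·5 = 124
A: 7·3 + 6·4 + 6·2 + 8·5 + 8·0 + 4·1 = 101
D: 7·5 + 6·3 + 6·1 + 8·0 + 8·4 + 4·3 = 103
E: 7·2 + 6·0 + 6·3 + 8·3 + 8·5 + 4·4 = 112
B has the highest Borda score (124).

B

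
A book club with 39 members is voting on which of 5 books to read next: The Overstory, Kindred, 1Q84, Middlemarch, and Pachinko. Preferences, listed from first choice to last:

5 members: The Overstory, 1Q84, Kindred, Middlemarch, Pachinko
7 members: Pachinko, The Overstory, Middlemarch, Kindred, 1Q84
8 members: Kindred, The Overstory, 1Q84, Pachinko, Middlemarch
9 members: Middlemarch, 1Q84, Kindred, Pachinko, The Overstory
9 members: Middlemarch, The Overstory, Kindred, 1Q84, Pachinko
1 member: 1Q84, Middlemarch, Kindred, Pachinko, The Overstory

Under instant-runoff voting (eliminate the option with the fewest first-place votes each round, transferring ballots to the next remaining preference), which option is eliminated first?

1Q84

Round 1: The Overstory 5, Kindred 8, 1Q84 1, Middlemarch 18, Pachinko 7. Eliminate 1Q84.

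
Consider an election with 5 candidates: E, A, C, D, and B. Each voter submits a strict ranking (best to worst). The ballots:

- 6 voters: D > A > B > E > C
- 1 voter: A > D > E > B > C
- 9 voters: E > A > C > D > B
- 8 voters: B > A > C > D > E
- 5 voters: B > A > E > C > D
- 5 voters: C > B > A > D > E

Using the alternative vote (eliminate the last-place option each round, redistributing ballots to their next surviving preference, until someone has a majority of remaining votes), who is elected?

Round 1: E 9, A 1, C 5, D 6, B 13. Eliminate A.
Round 2: E 9, C 5, D 7, B 13. Eliminate C.
Round 3: E 9, D 7, B 18. B has a majority.

B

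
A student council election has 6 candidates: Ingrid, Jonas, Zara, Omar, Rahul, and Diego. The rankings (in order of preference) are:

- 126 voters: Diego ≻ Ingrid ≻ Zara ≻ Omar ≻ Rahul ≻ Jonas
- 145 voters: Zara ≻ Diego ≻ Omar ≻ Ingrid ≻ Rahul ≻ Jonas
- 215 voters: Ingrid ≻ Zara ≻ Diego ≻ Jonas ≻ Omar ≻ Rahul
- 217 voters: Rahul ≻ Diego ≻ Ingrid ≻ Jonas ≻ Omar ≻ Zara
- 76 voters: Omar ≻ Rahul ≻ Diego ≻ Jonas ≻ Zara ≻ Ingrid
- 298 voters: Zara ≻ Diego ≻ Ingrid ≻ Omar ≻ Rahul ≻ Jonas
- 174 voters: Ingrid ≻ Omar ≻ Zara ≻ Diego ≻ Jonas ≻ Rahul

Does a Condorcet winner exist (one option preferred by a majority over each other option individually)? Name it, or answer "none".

none

Checking pairwise contests:
Diego beats Ingrid 862–389.
Ingrid beats Jonas 1175–76.
Ingrid beats Zara 732–519.
Ingrid beats Omar 1030–221.
Ingrid beats Rahul 958–293.
Zara beats Diego 832–419.
Every option loses at least one head-to-head, so there is no Condorcet winner.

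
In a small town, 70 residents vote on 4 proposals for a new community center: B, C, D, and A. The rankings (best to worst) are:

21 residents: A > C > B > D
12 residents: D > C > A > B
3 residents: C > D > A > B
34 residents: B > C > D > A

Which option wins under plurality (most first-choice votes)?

First-place votes: B 34, C 3, D 12, A 21.
B has the most first-place votes.

B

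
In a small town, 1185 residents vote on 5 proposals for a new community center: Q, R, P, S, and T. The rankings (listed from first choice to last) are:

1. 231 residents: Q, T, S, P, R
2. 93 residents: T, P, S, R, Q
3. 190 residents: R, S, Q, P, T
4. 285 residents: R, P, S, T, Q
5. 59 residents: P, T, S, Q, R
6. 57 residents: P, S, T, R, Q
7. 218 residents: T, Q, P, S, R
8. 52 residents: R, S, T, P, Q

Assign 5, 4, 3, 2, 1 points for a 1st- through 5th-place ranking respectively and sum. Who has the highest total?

Q: 231·5 + 93·1 + 190·3 + 285·1 + 59·2 + 57·1 + 218·4 + 52·1 = 3202
R: 231·1 + 93·2 + 190·5 + 285·5 + 59·1 + 57·2 + 218·1 + 52·5 = 3443
P: 231·2 + 93·4 + 190·2 + 285·4 + 59·5 + 57·5 + 218·3 + 52·2 = 3692
S: 231·3 + 93·3 + 190·4 + 285·3 + 59·3 + 57·4 + 218·2 + 52·4 = 3636
T: 231·4 + 93·5 + 190·1 + 285·2 + 59·4 + 57·3 + 218·5 + 52·3 = 3802
T has the highest Borda score (3802).

T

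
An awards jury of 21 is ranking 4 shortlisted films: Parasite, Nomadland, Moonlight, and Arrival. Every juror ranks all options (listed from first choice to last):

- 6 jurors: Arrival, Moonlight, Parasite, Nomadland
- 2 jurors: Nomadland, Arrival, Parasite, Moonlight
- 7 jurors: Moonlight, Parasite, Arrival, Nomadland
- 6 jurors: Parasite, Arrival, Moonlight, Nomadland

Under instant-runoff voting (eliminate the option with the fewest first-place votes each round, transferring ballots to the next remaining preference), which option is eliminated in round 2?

Parasite

Round 1: Parasite 6, Nomadland 2, Moonlight 7, Arrival 6. Eliminate Nomadland.
Round 2: Parasite 6, Moonlight 7, Arrival 8. Eliminate Parasite.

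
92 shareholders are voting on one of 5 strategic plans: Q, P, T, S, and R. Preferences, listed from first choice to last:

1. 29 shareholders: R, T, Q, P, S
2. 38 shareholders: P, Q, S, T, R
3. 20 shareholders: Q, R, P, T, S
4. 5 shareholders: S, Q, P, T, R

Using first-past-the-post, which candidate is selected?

P

First-place votes: Q 20, P 38, T 0, S 5, R 29.
P has the most first-place votes.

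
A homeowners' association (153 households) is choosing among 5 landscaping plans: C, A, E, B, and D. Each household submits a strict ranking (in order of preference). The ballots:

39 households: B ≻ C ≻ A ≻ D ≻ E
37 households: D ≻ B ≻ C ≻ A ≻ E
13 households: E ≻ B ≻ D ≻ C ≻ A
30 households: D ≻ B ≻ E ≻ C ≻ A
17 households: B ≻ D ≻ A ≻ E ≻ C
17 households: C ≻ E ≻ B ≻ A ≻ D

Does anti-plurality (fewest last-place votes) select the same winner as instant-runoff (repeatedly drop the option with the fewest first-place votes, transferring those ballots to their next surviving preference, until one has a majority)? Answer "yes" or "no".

yes

Anti-plurality — last-place votes: C 17, A 43, E 76, B 0, D 17. Winner: B.
Instant-runoff — R1 C 17, A 0, E 13, B 56, D 67 (A out); R2 C 17, E 13, B 56, D 67 (E out); R3 C 17, B 69, D 67 (C out); R4 B 86, D 67 (B winner). Winner: B.
The two methods agree.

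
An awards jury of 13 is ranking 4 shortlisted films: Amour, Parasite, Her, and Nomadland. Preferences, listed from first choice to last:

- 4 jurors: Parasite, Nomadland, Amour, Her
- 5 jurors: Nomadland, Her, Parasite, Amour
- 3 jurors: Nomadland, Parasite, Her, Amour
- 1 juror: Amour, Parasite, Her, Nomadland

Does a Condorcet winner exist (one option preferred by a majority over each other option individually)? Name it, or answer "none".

Nomadland

Nomadland vs Amour: 12–1 for Nomadland.
Nomadland vs Parasite: 8–5 for Nomadland.
Nomadland vs Her: 12–1 for Nomadland.
Nomadland beats every other option head-to-head.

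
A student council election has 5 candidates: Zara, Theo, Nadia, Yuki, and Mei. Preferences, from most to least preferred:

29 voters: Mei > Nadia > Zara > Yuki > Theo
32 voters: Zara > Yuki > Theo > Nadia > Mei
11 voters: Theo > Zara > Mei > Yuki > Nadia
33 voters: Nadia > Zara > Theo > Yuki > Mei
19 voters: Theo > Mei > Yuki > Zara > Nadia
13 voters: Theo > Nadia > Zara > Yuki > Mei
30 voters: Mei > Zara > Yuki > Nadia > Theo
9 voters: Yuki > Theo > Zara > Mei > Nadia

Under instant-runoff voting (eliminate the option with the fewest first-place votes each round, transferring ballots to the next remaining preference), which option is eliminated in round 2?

Zara

Round 1: Zara 32, Theo 43, Nadia 33, Yuki 9, Mei 59. Eliminate Yuki.
Round 2: Zara 32, Theo 52, Nadia 33, Mei 59. Eliminate Zara.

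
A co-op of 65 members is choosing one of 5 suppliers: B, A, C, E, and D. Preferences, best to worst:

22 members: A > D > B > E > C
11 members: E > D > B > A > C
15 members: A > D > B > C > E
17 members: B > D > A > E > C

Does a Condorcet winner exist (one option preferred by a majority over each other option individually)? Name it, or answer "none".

A vs B: 37–28 for A.
A vs C: 65–0 for A.
A vs E: 54–11 for A.
A vs D: 37–28 for A.
A beats every other option head-to-head.

A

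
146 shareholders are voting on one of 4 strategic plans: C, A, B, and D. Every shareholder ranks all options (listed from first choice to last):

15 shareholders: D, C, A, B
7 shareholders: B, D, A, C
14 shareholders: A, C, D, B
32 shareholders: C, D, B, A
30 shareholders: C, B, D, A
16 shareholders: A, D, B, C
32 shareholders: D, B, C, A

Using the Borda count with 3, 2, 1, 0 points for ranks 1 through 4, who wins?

D

C: 15·2 + 7·0 + 14·2 + 32·3 + 30·3 + 16·0 + 32·1 = 276
A: 15·1 + 7·1 + 14·3 + 32·0 + 30·0 + 16·3 + 32·0 = 112
B: 15·0 + 7·3 + 14·0 + 32·1 + 30·2 + 16·1 + 32·2 = 193
D: 15·3 + 7·2 + 14·1 + 32·2 + 30·1 + 16·2 + 32·3 = 295
D has the highest Borda score (295).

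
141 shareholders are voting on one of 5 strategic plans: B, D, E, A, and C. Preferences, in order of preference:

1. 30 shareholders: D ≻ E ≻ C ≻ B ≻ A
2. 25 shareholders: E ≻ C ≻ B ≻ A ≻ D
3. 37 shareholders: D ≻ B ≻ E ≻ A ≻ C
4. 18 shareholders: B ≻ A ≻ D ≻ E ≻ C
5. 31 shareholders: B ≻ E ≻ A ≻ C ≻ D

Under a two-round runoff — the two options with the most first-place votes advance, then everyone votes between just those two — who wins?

Round 1 first-place votes: B 49, D 67, E 25, A 0, C 0.
D and B advance.
Runoff: D is preferred to B by 67 voters; B by 74.
B wins the runoff.

B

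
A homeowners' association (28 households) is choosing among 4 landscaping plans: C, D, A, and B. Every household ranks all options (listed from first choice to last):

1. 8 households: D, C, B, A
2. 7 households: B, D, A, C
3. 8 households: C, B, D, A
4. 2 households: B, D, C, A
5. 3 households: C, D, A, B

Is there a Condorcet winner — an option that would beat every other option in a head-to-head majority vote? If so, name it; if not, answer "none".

Checking pairwise contests:
D beats C 17–11.
B beats D 17–11.
C beats A 21–7.
C beats B 19–9.
Every option loses at least one head-to-head, so there is no Condorcet winner.

none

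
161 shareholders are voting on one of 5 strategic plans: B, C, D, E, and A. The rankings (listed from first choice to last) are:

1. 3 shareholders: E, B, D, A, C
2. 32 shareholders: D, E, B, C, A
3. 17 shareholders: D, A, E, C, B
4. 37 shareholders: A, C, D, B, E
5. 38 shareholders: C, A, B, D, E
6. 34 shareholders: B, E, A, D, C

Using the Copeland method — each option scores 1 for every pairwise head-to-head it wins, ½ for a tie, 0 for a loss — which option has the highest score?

A

B: beats E; loses to C, D, and A → score 1.
C: beats B; loses to D, E, and A → score 1.
D: beats B, C, and E; loses to A → score 3.
E: beats C; loses to B, D, and A → score 1.
A: beats B, C, D, and E → score 4.
A has the best pairwise record.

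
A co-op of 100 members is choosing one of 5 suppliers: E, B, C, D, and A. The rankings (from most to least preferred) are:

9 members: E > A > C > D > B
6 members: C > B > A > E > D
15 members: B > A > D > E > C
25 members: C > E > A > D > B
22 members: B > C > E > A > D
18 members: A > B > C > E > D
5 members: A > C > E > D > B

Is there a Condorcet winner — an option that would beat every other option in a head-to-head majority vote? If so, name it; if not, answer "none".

Checking pairwise contests:
B beats E 61–39.
A beats B 57–43.
B beats C 55–45.
E beats D 85–15.
E beats A 56–44.
Every option loses at least one head-to-head, so there is no Condorcet winner.

none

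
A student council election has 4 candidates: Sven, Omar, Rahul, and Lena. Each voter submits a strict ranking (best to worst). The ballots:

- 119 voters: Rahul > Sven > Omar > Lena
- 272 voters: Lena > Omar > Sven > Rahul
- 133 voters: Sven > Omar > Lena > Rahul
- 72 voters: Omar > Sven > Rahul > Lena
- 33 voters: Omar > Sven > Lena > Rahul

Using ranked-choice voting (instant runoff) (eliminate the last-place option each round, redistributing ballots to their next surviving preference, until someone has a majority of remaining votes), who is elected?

Sven

Round 1: Sven 133, Omar 105, Rahul 119, Lena 272. Eliminate Omar.
Round 2: Sven 238, Rahul 119, Lena 272. Eliminate Rahul.
Round 3: Sven 357, Lena 272. Sven has a majority.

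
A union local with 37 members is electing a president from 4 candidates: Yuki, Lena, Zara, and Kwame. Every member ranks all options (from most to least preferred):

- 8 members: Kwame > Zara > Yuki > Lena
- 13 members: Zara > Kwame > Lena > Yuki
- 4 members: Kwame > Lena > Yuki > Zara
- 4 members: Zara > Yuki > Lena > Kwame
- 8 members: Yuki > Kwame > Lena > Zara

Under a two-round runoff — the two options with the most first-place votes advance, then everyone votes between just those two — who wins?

Kwame

Round 1 first-place votes: Yuki 8, Lena 0, Zara 17, Kwame 12.
Zara and Kwame advance.
Runoff: Zara is preferred to Kwame by 17 voters; Kwame by 20.
Kwame wins the runoff.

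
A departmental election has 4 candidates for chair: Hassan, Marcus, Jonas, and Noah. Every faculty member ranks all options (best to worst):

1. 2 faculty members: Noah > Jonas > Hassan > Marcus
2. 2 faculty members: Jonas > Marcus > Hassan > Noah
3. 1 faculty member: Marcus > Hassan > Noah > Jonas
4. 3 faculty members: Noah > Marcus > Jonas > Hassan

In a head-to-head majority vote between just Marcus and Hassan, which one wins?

Voters preferring Marcus to Hassan: 6; preferring Hassan to Marcus: 2.
Marcus wins the head-to-head.

Marcus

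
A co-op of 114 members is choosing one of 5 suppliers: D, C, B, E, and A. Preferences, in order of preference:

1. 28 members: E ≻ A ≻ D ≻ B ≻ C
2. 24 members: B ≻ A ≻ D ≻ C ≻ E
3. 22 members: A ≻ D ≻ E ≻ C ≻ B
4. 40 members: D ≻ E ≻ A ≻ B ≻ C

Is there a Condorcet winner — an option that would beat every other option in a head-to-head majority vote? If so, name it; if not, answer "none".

none

Checking pairwise contests:
A beats D 74–40.
D beats C 114–0.
D beats B 90–24.
D beats E 86–28.
E beats A 68–46.
Every option loses at least one head-to-head, so there is no Condorcet winner.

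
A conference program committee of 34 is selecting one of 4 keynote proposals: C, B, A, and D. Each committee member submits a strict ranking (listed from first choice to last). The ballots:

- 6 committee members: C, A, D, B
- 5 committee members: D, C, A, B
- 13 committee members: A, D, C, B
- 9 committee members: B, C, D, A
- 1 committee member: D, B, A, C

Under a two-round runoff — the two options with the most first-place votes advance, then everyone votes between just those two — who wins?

Round 1 first-place votes: C 6, B 9, A 13, D 6.
A and B advance.
Runoff: A is preferred to B by 24 voters; B by 10.
A wins the runoff.

A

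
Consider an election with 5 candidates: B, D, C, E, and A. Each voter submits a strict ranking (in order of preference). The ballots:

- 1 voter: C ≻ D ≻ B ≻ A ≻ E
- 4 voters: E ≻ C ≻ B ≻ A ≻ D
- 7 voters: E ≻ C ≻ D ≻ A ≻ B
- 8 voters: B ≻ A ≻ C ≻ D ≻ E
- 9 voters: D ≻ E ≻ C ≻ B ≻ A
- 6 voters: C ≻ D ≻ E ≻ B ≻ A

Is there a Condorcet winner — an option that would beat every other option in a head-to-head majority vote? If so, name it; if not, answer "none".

none

Checking pairwise contests:
D beats B 23–12.
C beats D 26–9.
E beats C 20–15.
D beats E 24–11.
B beats A 28–7.
Every option loses at least one head-to-head, so there is no Condorcet winner.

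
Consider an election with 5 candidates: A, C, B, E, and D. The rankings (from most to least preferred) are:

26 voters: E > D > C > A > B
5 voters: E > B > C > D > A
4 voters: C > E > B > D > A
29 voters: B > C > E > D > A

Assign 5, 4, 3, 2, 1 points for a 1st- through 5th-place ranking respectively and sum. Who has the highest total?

A: 26·2 + 5·1 + 4·1 + 29·1 = 90
C: 26·3 + 5·3 + 4·5 + 29·4 = 229
B: 26·1 + 5·4 + 4·3 + 29·5 = 203
E: 26·5 + 5·5 + 4·4 + 29·3 = 258
D: 26·4 + 5·2 + 4·2 + 29·2 = 180
E has the highest Borda score (258).

E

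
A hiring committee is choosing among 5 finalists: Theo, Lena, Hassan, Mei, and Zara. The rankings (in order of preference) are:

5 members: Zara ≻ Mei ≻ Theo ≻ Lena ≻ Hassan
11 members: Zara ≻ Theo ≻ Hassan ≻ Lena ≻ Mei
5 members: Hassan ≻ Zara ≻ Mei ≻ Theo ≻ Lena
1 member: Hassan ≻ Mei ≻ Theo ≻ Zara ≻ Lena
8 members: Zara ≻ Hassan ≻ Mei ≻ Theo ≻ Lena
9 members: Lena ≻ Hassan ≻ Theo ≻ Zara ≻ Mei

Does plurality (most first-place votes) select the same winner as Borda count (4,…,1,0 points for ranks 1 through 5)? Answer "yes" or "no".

Plurality — first-place votes: Theo 0, Lena 9, Hassan 6, Mei 0, Zara 24. Winner: Zara.
Borda — scores: Theo 76, Lena 52, Hassan 97, Mei 44, Zara 121. Winner: Zara.
The two methods agree.

yes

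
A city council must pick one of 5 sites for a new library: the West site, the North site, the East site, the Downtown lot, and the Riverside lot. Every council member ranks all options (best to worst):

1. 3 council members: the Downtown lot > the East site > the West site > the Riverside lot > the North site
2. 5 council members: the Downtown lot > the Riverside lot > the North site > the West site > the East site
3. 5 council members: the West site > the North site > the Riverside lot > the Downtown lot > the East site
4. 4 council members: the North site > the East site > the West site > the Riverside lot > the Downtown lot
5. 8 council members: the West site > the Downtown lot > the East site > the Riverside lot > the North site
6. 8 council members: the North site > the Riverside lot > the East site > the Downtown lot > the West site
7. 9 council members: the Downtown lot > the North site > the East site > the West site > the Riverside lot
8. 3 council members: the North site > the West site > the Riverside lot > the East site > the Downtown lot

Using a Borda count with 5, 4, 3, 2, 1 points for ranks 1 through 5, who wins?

the North site

the West site: 3·3 + 5·2 + 5·5 + 4·3 + 8·5 + 8·1 + 9·2 + 3·4 = 134
the North site: 3·1 + 5·3 + 5·4 + 4·5 + 8·1 + 8·5 + 9·4 + 3·5 = 157
the East site: 3·4 + 5·1 + 5·1 + 4·4 + 8·3 + 8·3 + 9·3 + 3·2 = 119
the Downtown lot: 3·5 + 5·5 + 5·2 + 4·1 + 8·4 + 8·2 + 9·5 + 3·1 = 150
the Riverside lot: 3·2 + 5·4 + 5·3 + 4·2 + 8·2 + 8·4 + 9·1 + 3·3 = 115
the North site has the highest Borda score (157).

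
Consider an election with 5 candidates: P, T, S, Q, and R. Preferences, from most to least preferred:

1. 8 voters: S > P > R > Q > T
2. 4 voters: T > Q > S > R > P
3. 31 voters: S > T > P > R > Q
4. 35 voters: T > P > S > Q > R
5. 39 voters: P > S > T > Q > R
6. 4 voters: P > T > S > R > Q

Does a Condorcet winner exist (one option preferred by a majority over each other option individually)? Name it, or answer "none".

none

Checking pairwise contests:
T beats P 70–51.
S beats T 78–43.
P beats S 78–43.
P beats Q 117–4.
P beats R 117–4.
Every option loses at least one head-to-head, so there is no Condorcet winner.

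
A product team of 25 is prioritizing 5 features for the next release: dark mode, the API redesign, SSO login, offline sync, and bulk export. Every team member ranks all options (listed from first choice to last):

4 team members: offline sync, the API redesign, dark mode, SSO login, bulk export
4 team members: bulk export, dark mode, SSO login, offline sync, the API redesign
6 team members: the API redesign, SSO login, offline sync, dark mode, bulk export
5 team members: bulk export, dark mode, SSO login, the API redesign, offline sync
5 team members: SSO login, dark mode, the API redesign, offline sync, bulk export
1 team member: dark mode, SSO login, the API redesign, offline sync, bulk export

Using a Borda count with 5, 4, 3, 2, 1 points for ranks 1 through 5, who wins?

SSO login

dark mode: 4·3 + 4·4 + 6·2 + 5·4 + 5·4 + 1·5 = 85
the API redesign: 4·4 + 4·1 + 6·5 + 5·2 + 5·3 + 1·3 = 78
SSO login: 4·2 + 4·3 + 6·4 + 5·3 + 5·5 + 1·4 = 88
offline sync: 4·5 + 4·2 + 6·3 + 5·1 + 5·2 + 1·2 = 63
bulk export: 4·1 + 4·5 + 6·1 + 5·5 + 5·1 + 1·1 = 61
SSO login has the highest Borda score (88).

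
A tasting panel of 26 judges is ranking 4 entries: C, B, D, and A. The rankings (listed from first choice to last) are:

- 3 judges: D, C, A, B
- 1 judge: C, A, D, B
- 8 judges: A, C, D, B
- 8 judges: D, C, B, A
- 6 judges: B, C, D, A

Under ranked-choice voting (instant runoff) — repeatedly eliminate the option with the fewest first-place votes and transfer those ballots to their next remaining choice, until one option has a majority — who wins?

Round 1: C 1, B 6, D 11, A 8. Eliminate C.
Round 2: B 6, D 11, A 9. Eliminate B.
Round 3: D 17, A 9. D has a majority.

D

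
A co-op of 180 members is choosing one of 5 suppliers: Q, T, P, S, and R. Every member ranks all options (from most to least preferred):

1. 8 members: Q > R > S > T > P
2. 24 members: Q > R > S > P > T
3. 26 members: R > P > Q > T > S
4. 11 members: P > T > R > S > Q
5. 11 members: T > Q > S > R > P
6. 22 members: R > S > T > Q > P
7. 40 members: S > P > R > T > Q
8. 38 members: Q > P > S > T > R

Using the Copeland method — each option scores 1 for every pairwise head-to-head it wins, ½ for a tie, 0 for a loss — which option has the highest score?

R

Q: beats T, P, and S; loses to R → score 3.
T: loses to Q, P, S, and R → score 0.
P: beats T; loses to Q, S, and R → score 1.
S: beats T and P; loses to Q and R → score 2.
R: beats Q, T, P, and S → score 4.
R has the best pairwise record.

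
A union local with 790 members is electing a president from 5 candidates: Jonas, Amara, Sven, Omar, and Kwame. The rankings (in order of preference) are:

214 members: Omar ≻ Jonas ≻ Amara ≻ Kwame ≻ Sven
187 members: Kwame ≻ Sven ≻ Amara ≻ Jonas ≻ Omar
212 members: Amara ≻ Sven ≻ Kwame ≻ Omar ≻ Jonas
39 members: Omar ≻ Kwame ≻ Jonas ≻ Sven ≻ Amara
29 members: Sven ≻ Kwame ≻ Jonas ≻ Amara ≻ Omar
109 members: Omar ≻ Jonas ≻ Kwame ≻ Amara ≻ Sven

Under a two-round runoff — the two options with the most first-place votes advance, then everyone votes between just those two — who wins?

Round 1 first-place votes: Jonas 0, Amara 212, Sven 29, Omar 362, Kwame 187.
Omar and Amara advance.
Runoff: Omar is preferred to Amara by 362 voters; Amara by 428.
Amara wins the runoff.

Amara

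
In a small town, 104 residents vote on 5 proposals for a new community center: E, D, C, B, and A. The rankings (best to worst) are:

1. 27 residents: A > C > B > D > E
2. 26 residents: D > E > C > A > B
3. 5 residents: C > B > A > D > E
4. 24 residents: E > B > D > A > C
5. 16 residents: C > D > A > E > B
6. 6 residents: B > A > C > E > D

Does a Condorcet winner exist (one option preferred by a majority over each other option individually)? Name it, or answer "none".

none

Checking pairwise contests:
D beats E 74–30.
C beats D 54–50.
A beats C 57–47.
E beats B 66–38.
D beats A 66–38.
Every option loses at least one head-to-head, so there is no Condorcet winner.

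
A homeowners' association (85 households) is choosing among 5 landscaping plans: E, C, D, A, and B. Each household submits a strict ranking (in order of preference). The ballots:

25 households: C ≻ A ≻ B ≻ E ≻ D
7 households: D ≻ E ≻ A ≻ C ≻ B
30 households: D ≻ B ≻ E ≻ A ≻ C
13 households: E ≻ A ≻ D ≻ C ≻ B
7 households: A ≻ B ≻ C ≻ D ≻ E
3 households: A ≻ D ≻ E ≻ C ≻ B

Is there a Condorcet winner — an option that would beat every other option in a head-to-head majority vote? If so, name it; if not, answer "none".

Checking pairwise contests:
D beats E 47–38.
E beats C 53–32.
A beats D 48–37.
E beats A 50–35.
C beats B 48–37.
Every option loses at least one head-to-head, so there is no Condorcet winner.

none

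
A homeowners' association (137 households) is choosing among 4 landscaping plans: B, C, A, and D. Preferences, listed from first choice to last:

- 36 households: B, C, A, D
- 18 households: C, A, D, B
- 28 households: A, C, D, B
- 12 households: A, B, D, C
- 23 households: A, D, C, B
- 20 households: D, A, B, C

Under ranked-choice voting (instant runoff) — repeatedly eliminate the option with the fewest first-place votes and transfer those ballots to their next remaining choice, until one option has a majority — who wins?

A

Round 1: B 36, C 18, A 63, D 20. Eliminate C.
Round 2: B 36, A 81, D 20. A has a majority.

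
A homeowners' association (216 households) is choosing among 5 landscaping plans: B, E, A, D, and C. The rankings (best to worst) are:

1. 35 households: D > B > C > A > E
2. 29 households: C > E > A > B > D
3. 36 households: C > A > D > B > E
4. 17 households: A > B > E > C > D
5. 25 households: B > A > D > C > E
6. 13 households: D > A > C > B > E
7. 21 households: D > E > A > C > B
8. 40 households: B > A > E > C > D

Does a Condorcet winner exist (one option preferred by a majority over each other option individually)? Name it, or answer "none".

A vs B: 116–100 for A.
A vs E: 166–50 for A.
A vs D: 147–69 for A.
A vs C: 116–100 for A.
A beats every other option head-to-head.

A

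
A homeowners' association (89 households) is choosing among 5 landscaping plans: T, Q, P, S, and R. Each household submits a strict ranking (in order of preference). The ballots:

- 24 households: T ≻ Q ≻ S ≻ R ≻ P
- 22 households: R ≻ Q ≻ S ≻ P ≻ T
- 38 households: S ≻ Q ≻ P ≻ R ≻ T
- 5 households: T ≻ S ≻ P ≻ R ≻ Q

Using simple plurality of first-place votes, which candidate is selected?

S

First-place votes: T 29, Q 0, P 0, S 38, R 22.
S has the most first-place votes.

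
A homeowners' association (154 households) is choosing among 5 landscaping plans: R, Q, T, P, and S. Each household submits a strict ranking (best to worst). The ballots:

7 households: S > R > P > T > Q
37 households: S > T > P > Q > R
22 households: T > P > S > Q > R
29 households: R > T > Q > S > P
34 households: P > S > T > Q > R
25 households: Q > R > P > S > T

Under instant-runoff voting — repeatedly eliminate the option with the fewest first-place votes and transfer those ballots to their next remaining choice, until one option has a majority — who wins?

P

Round 1: R 29, Q 25, T 22, P 34, S 44. Eliminate T.
Round 2: R 29, Q 25, P 56, S 44. Eliminate Q.
Round 3: R 54, P 56, S 44. Eliminate S.
Round 4: R 61, P 93. P has a majority.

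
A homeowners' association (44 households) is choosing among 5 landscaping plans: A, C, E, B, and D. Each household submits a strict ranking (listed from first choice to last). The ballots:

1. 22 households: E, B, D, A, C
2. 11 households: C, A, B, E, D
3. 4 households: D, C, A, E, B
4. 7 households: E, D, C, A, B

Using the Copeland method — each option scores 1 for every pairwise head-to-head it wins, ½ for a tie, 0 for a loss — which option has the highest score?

E

A: ties C and B; loses to E and D → score 1.
C: ties A and B; loses to E and D → score 1.
E: beats A, C, B, and D → score 4.
B: beats D; ties A and C; loses to E → score 2.
D: beats A and C; loses to E and B → score 2.
E has the best pairwise record.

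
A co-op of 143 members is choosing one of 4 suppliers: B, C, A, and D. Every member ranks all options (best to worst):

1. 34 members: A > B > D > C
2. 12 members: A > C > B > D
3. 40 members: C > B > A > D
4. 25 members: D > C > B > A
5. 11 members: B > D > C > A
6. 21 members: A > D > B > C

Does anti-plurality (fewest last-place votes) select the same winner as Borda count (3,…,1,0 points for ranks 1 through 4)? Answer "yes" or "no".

no

Anti-plurality — last-place votes: B 0, C 55, A 36, D 52. Winner: B.
Borda — scores: B 239, C 205, A 241, D 173. Winner: A.
The two methods disagree.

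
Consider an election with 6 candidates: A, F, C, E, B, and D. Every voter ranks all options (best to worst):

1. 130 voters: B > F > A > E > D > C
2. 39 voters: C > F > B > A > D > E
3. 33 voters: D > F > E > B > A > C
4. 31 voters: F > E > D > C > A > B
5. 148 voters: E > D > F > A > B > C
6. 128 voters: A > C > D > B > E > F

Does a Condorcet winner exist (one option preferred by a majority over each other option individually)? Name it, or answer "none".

Checking pairwise contests:
F beats A 381–128.
E beats F 276–233.
A beats C 439–70.
A beats E 297–212.
A beats B 307–202.
A beats D 297–212.
Every option loses at least one head-to-head, so there is no Condorcet winner.

none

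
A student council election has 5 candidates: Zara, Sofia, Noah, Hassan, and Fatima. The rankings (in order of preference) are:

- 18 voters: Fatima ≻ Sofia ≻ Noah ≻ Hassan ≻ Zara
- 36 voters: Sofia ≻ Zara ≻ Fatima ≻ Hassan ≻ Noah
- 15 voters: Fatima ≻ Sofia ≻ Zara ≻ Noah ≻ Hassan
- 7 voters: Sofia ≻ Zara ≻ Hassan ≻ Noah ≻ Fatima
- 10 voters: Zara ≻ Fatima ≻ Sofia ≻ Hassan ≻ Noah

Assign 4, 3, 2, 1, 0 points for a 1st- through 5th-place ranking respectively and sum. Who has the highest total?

Sofia

Zara: 18·0 + 36·3 + 15·2 + 7·3 + 10·4 = 199
Sofia: 18·3 + 36·4 + 15·3 + 7·4 + 10·2 = 291
Noah: 18·2 + 36·0 + 15·1 + 7·1 + 10·0 = 58
Hassan: 18·1 + 36·1 + 15·0 + 7·2 + 10·1 = 78
Fatima: 18·4 + 36·2 + 15·4 + 7·0 + 10·3 = 234
Sofia has the highest Borda score (291).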